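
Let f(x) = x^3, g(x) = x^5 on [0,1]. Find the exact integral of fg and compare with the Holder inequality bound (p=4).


Step 1: Exact integral of f*g = integral(x^8, 0, 1) = 1/9
     = 0.111111
Step 2: Holder bound with p=4, q=1.333333:
  ||f||_p = (integral x^12 dx)^(1/4) = (1/13)^(1/4) = 0.52664
  ||g||_q = (integral x^6.666667 dx)^(1/1.333333) = (1/7.666667)^(1/1.333333) = 0.217043
Step 3: Holder bound = ||f||_p * ||g||_q = 0.52664 * 0.217043 = 0.114303
Verification: 0.111111 <= 0.114303 (Holder holds)


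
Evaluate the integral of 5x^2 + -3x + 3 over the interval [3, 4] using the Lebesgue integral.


The Lebesgue integral of a Riemann-integrable function agrees with the Riemann integral.
Antiderivative F(x) = (5/3)x^3 + (-3/2)x^2 + 3x
F(4) = (5/3)*4^3 + (-3/2)*4^2 + 3*4
     = (5/3)*64 + (-3/2)*16 + 3*4
     = 106.666667 + -24 + 12
     = 94.666667
F(3) = 40.5
Integral = F(4) - F(3) = 94.666667 - 40.5 = 54.166667


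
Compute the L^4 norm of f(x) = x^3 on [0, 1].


Step 1: ||f||_4 = (integral_0^1 |x^3|^4 dx)^(1/4)
     = (integral_0^1 x^12 dx)^(1/4)
Step 2: integral_0^1 x^12 dx = [x^13/(13)] from 0 to 1 = 1^13/13
     = 1/13 = 0.076923
Step 3: ||f||_4 = (0.076923)^(1/4) = 0.52664


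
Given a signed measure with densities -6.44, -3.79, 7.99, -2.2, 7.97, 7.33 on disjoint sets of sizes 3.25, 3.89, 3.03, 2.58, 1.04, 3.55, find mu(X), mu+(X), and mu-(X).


Step 1: Compute signed measure on each set:
  Set 1: -6.44 * 3.25 = -20.93
  Set 2: -3.79 * 3.89 = -14.7431
  Set 3: 7.99 * 3.03 = 24.2097
  Set 4: -2.2 * 2.58 = -5.676
  Set 5: 7.97 * 1.04 = 8.2888
  Set 6: 7.33 * 3.55 = 26.0215
Step 2: Total signed measure = (-20.93) + (-14.7431) + (24.2097) + (-5.676) + (8.2888) + (26.0215)
     = 17.1709
Step 3: Positive part mu+(X) = sum of positive contributions = 58.52
Step 4: Negative part mu-(X) = |sum of negative contributions| = 41.3491


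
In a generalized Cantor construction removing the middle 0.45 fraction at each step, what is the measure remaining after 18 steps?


Step 1: At each step, fraction remaining = 1 - 0.45 = 0.55
Step 2: After 18 steps, measure = (0.55)^18
Result = 2.120940e-05


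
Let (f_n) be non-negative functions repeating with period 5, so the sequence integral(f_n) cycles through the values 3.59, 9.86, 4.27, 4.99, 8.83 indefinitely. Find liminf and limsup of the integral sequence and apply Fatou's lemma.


The sequence (integral(f_n)) is periodic with period 5, repeating the values 3.59, 9.86, 4.27, 4.99, 8.83 indefinitely.
Step 1: For a periodic sequence, every tail (a_m, a_(m+1), ...) contains all 5 period values infinitely often.
Step 2: Hence inf of every tail = min of the period values = min(3.59, 9.86, 4.27, 4.99, 8.83) = 3.59.
        liminf_n integral(f_n) = sup over m of (inf of tail from m) = 3.59.
Step 3: Similarly sup of every tail = max of the period values = 9.86.
        limsup_n integral(f_n) = 9.86.
Step 4: Fatou's lemma: integral(liminf_n f_n) <= liminf_n integral(f_n) = 3.59.
        So the integral of the pointwise liminf is at most 3.59.


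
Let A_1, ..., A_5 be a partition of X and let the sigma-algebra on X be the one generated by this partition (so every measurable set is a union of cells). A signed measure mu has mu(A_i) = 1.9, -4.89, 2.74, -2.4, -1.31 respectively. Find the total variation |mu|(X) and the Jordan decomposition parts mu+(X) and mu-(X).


Step 1: Every measurable set is a union of atoms (the cells / points), so a Hahn decomposition is
  obtained by grouping atoms by sign: P = union of atoms with mu > 0, N = union of the remaining atoms.
  Atoms in P (indices): 1, 3;  atoms in N (indices): 2, 4, 5
  Positive values: 1.9, 2.74
  Negative values: -4.89, -2.4, -1.31
Step 2: mu+(X) = mu(P) = sum of positive atom values = 4.64
Step 3: mu-(X) = -mu(N) = sum of |negative atom values| = 8.6
Step 4: |mu|(X) = mu+(X) + mu-(X) = 4.64 + 8.6 = 13.24


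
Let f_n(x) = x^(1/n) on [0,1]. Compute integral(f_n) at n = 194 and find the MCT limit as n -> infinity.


At n = 194: f_194(x) = x^(1/194).
Step 1: integral(x^(1/194), 0, 1) = [x^(1/194+1) / (1/194+1)] from 0 to 1
     = 1 / (1/194 + 1) = 1 / ((194+1)/194) = 194/(194+1)
     = 194/195 = 0.994872
Step 2: As n -> infinity, f_n(x) = x^(1/n) -> 1 for x in (0,1], and f_n is increasing in n.
By MCT, lim_n integral(f_n) = integral(lim_n f_n) = integral(1, 0, 1) = 1.
Step 3: Verify convergence: 194/195 = 0.994872 -> 1


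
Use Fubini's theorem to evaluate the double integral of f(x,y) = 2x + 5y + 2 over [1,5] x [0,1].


By Fubini, integrate in x first, then y.
Step 1: Fix y, integrate over x in [1,5]:
  integral(2x + 5y + 2, x=1..5)
  = 2*(5^2 - 1^2)/2 + (5y + 2)*(5 - 1)
  = 24 + (5y + 2)*4
  = 24 + 20y + 8
  = 32 + 20y
Step 2: Integrate over y in [0,1]:
  integral(32 + 20y, y=0..1)
  = 32*1 + 20*(1^2 - 0^2)/2
  = 32 + 10
  = 42


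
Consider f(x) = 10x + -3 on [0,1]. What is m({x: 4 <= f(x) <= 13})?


f^(-1)([4, 13]) = {x : 4 <= 10x + -3 <= 13}
Solving: (4 - -3)/10 <= x <= (13 - -3)/10
= [0.7, 1.6]
Intersecting with [0,1]: [0.7, 1]
Measure = 1 - 0.7 = 0.3


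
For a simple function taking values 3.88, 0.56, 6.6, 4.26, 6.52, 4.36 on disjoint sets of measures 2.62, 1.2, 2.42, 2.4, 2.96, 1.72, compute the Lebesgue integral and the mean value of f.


Step 1: Integral = sum(value_i * measure_i)
= 3.88*2.62 + 0.56*1.2 + 6.6*2.42 + 4.26*2.4 + 6.52*2.96 + 4.36*1.72
= 10.1656 + 0.672 + 15.972 + 10.224 + 19.2992 + 7.4992
= 63.832
Step 2: Total measure of domain = 2.62 + 1.2 + 2.42 + 2.4 + 2.96 + 1.72 = 13.32
Step 3: Average value = 63.832 / 13.32 = 4.792192


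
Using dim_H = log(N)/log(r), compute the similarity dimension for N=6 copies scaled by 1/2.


For a self-similar set with N copies scaled by 1/r:
dim_H = log(N)/log(r) = log(6)/log(2)
= 1.791759/0.693147
= 2.584963


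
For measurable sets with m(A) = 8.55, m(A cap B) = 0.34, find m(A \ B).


m(A \ B) = m(A) - m(A n B)
= 8.55 - 0.34
= 8.21


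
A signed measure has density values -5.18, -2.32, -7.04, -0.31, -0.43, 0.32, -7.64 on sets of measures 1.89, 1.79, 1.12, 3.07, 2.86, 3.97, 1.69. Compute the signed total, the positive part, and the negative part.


Step 1: Compute signed measure on each set:
  Set 1: -5.18 * 1.89 = -9.7902
  Set 2: -2.32 * 1.79 = -4.1528
  Set 3: -7.04 * 1.12 = -7.8848
  Set 4: -0.31 * 3.07 = -0.9517
  Set 5: -0.43 * 2.86 = -1.2298
  Set 6: 0.32 * 3.97 = 1.2704
  Set 7: -7.64 * 1.69 = -12.9116
Step 2: Total signed measure = (-9.7902) + (-4.1528) + (-7.8848) + (-0.9517) + (-1.2298) + (1.2704) + (-12.9116)
     = -35.6505
Step 3: Positive part mu+(X) = sum of positive contributions = 1.2704
Step 4: Negative part mu-(X) = |sum of negative contributions| = 36.9209


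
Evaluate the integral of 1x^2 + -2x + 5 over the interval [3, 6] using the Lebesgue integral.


The Lebesgue integral of a Riemann-integrable function agrees with the Riemann integral.
Antiderivative F(x) = (1/3)x^3 + (-2/2)x^2 + 5x
F(6) = (1/3)*6^3 + (-2/2)*6^2 + 5*6
     = (1/3)*216 + (-2/2)*36 + 5*6
     = 72 + -36 + 30
     = 66
F(3) = 15
Integral = F(6) - F(3) = 66 - 15 = 51


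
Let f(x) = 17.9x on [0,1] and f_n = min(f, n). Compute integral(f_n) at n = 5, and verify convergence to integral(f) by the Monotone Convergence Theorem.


f(x) = 17.9x on [0,1]; f_n(x) = min(17.9x, n). At n = 5:
Step 1: f(x) reaches 5 at x = 5/17.9 = 0.27933
Step 2: integral(f_5) = integral(17.9x, 0, 0.27933) + integral(5, 0.27933, 1)
       = 17.9*0.27933^2/2 + 5*(1 - 0.27933)
       = 0.698324 + 3.603352
       = 4.301676
Step 3: As n -> infinity, f_n increases to f, so by MCT integral(f_n) -> integral(f) = 17.9/2 = 8.95.
Convergence: integral(f_5) = 4.301676 -> 8.95 as n -> infinity


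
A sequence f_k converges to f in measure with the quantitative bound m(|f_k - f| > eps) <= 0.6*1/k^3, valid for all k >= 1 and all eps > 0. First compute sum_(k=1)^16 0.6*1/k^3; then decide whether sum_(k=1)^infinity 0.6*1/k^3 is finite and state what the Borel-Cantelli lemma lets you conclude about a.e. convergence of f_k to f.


Step 1: List the terms 0.6*1/k^3 for k = 1 to 16:
  k=1: 0.6
  k=2: 0.075
  k=3: 0.022222
  k=4: 0.009375
  k=5: 0.0048
  k=6: 0.002778
  k=7: 0.001749
  k=8: 0.001172
  k=9: 8.230453e-04
  k=10: 6.000000e-04
  k=11: 4.507889e-04
  k=12: 3.472222e-04
  k=13: 2.730997e-04
  k=14: 2.186589e-04
  k=15: 1.777778e-04
  k=16: 1.464844e-04
Step 2: Partial sum = 0.6 + 0.075 + 0.022222 + 0.009375 + 0.0048 + 0.002778 + 0.001749 + 0.001172 + 8.230453e-04 + 6.000000e-04 + 4.507889e-04 + 3.472222e-04 + 2.730997e-04 + 2.186589e-04 + 1.777778e-04 + 1.464844e-04
     = 0.720133
Step 3: The full series sum_(k>=1) 0.6*1/k^3 converges (p-series with p = 3 > 1; a constant multiple of a convergent series converges).
Step 4: Fix eps > 0. Since sum_k m(|f_k - f| > eps) < infinity, the Borel-Cantelli lemma gives
        m(limsup_k {|f_k - f| > eps}) = 0, i.e. for a.e. x, |f_k(x) - f(x)| <= eps for all large k.
        Applying this with eps = 1/j for j = 1, 2, ... and intersecting the countably many full-measure sets,
        for a.e. x we get limsup_k |f_k(x) - f(x)| <= 1/j for every j, hence f_k -> f almost everywhere.
Conclusion: series converges; Borel-Cantelli yields f_k -> f a.e.


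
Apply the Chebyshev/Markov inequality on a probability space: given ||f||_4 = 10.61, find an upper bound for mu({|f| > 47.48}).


Chebyshev/Markov inequality: mu(|f| > eps) <= (||f||_p / eps)^p
Step 1: ||f||_4 / eps = 10.61 / 47.48 = 0.223463
Step 2: Raise to power p = 4:
  (0.223463)^4 = 0.002494
Step 3: Therefore mu(|f| > 47.48) <= 0.002494


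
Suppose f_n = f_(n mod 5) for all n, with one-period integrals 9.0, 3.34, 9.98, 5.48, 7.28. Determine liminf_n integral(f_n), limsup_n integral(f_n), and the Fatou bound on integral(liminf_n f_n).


The sequence (integral(f_n)) is periodic with period 5, repeating the values 9.0, 3.34, 9.98, 5.48, 7.28 indefinitely.
Step 1: For a periodic sequence, every tail (a_m, a_(m+1), ...) contains all 5 period values infinitely often.
Step 2: Hence inf of every tail = min of the period values = min(9.0, 3.34, 9.98, 5.48, 7.28) = 3.34.
        liminf_n integral(f_n) = sup over m of (inf of tail from m) = 3.34.
Step 3: Similarly sup of every tail = max of the period values = 9.98.
        limsup_n integral(f_n) = 9.98.
Step 4: Fatou's lemma: integral(liminf_n f_n) <= liminf_n integral(f_n) = 3.34.
        So the integral of the pointwise liminf is at most 3.34.


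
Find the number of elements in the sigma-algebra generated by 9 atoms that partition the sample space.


Each element of the sigma-algebra is a union of some subset of the 9 atoms.
The number of such subsets is 2^9 = 512.


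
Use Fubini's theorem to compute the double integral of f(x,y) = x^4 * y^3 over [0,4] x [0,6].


By Fubini's theorem, the double integral factors as a product of single integrals:
Step 1: integral_0^4 x^4 dx = [x^5/5] from 0 to 4
     = 4^5/5 = 204.8
Step 2: integral_0^6 y^3 dy = [y^4/4] from 0 to 6
     = 6^4/4 = 324
Step 3: Double integral = 204.8 * 324 = 66355.2


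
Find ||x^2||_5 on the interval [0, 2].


Step 1: ||f||_5 = (integral_0^2 |x^2|^5 dx)^(1/5)
     = (integral_0^2 x^10 dx)^(1/5)
Step 2: integral_0^2 x^10 dx = [x^11/(11)] from 0 to 2 = 2^11/11
     = 2048/11 = 186.181818
Step 3: ||f||_5 = (186.181818)^(1/5) = 2.844379


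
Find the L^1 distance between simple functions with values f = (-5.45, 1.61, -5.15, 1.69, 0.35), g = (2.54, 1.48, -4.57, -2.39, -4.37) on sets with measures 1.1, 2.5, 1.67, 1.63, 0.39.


Step 1: Compute differences f_i - g_i:
  -5.45 - 2.54 = -7.99
  1.61 - 1.48 = 0.13
  -5.15 - -4.57 = -0.58
  1.69 - -2.39 = 4.08
  0.35 - -4.37 = 4.72
Step 2: Compute |diff|^1 * measure for each set:
  |-7.99|^1 * 1.1 = 7.99 * 1.1 = 8.789
  |0.13|^1 * 2.5 = 0.13 * 2.5 = 0.325
  |-0.58|^1 * 1.67 = 0.58 * 1.67 = 0.9686
  |4.08|^1 * 1.63 = 4.08 * 1.63 = 6.6504
  |4.72|^1 * 0.39 = 4.72 * 0.39 = 1.8408
Step 3: Sum = 18.5738
Step 4: ||f-g||_1 = (18.5738)^(1/1) = 18.5738


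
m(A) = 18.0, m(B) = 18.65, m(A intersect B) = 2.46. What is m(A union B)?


By inclusion-exclusion: m(A u B) = m(A) + m(B) - m(A n B)
= 18.0 + 18.65 - 2.46
= 34.19


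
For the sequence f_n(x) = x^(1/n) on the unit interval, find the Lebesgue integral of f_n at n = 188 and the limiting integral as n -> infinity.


At n = 188: f_188(x) = x^(1/188).
Step 1: integral(x^(1/188), 0, 1) = [x^(1/188+1) / (1/188+1)] from 0 to 1
     = 1 / (1/188 + 1) = 1 / ((188+1)/188) = 188/(188+1)
     = 188/189 = 0.994709
Step 2: As n -> infinity, f_n(x) = x^(1/n) -> 1 for x in (0,1], and f_n is increasing in n.
By MCT, lim_n integral(f_n) = integral(lim_n f_n) = integral(1, 0, 1) = 1.
Step 3: Verify convergence: 188/189 = 0.994709 -> 1


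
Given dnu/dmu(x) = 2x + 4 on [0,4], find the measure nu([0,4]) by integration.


nu(A) = integral_A (dnu/dmu) dmu = integral_0^4 (2x + 4) dx
Step 1: Antiderivative F(x) = (2/2)x^2 + 4x
Step 2: F(4) = (2/2)*4^2 + 4*4 = 16 + 16 = 32
Step 3: F(0) = (2/2)*0^2 + 4*0 = 0.0 + 0 = 0.0
Step 4: nu([0,4]) = F(4) - F(0) = 32 - 0.0 = 32


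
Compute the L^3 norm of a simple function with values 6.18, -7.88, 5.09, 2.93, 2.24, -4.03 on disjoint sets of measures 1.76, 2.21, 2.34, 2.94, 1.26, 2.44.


Step 1: Compute |f_i|^3 for each value:
  |6.18|^3 = 236.029032
  |-7.88|^3 = 489.303872
  |5.09|^3 = 131.872229
  |2.93|^3 = 25.153757
  |2.24|^3 = 11.239424
  |-4.03|^3 = 65.450827
Step 2: Multiply by measures and sum:
  236.029032 * 1.76 = 415.411096
  489.303872 * 2.21 = 1081.361557
  131.872229 * 2.34 = 308.581016
  25.153757 * 2.94 = 73.952046
  11.239424 * 1.26 = 14.161674
  65.450827 * 2.44 = 159.700018
Sum = 415.411096 + 1081.361557 + 308.581016 + 73.952046 + 14.161674 + 159.700018 = 2053.167407
Step 3: Take the p-th root:
||f||_3 = (2053.167407)^(1/3) = 12.70988


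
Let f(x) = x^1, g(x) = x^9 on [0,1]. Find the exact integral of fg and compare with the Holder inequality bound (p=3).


Step 1: Exact integral of f*g = integral(x^10, 0, 1) = 1/11
     = 0.090909
Step 2: Holder bound with p=3, q=1.5:
  ||f||_p = (integral x^3 dx)^(1/3) = (1/4)^(1/3) = 0.629961
  ||g||_q = (integral x^13.5 dx)^(1/1.5) = (1/14.5)^(1/1.5) = 0.168172
Step 3: Holder bound = ||f||_p * ||g||_q = 0.629961 * 0.168172 = 0.105942
Verification: 0.090909 <= 0.105942 (Holder holds)


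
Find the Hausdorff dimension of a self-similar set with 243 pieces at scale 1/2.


For a self-similar set with N copies scaled by 1/r:
dim_H = log(N)/log(r) = log(243)/log(2)
= 5.493061/0.693147
= 7.924813


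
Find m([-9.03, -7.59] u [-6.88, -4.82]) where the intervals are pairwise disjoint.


For pairwise disjoint intervals, m(union) = sum of lengths.
= (-7.59 - -9.03) + (-4.82 - -6.88)
= 1.44 + 2.06
= 3.5


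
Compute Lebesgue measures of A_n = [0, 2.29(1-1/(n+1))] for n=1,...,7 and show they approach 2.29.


By continuity of measure from below: if A_n increases to A, then m(A_n) -> m(A).
Here A = [0, 2.29], so m(A) = 2.29
Step 1: a_1 = 2.29*(1 - 1/2) = 1.145, m(A_1) = 1.145
Step 2: a_2 = 2.29*(1 - 1/3) = 1.5267, m(A_2) = 1.5267
Step 3: a_3 = 2.29*(1 - 1/4) = 1.7175, m(A_3) = 1.7175
Step 4: a_4 = 2.29*(1 - 1/5) = 1.832, m(A_4) = 1.832
Step 5: a_5 = 2.29*(1 - 1/6) = 1.9083, m(A_5) = 1.9083
Step 6: a_6 = 2.29*(1 - 1/7) = 1.9629, m(A_6) = 1.9629
Step 7: a_7 = 2.29*(1 - 1/8) = 2.0038, m(A_7) = 2.0038
Limit: m(A_n) -> m([0,2.29]) = 2.29


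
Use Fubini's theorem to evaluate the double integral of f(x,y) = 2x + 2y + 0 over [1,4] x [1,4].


By Fubini, integrate in x first, then y.
Step 1: Fix y, integrate over x in [1,4]:
  integral(2x + 2y + 0, x=1..4)
  = 2*(4^2 - 1^2)/2 + (2y + 0)*(4 - 1)
  = 15 + (2y + 0)*3
  = 15 + 6y + 0
  = 15 + 6y
Step 2: Integrate over y in [1,4]:
  integral(15 + 6y, y=1..4)
  = 15*3 + 6*(4^2 - 1^2)/2
  = 45 + 45
  = 90


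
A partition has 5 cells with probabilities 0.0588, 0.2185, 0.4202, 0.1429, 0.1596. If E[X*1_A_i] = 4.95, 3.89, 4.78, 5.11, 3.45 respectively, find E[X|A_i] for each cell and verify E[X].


For each cell A_i: E[X|A_i] = E[X*1_A_i] / P(A_i)
Step 1: E[X|A_1] = 4.95 / 0.0588 = 84.183673
Step 2: E[X|A_2] = 3.89 / 0.2185 = 17.803204
Step 3: E[X|A_3] = 4.78 / 0.4202 = 11.375535
Step 4: E[X|A_4] = 5.11 / 0.1429 = 35.759272
Step 5: E[X|A_5] = 3.45 / 0.1596 = 21.616541
Verification: E[X] = sum E[X*1_A_i] = 4.95 + 3.89 + 4.78 + 5.11 + 3.45 = 22.18


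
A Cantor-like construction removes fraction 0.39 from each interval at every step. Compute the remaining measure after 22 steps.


Step 1: At each step, fraction remaining = 1 - 0.39 = 0.61
Step 2: After 22 steps, measure = (0.61)^22
Result = 1.893461e-05


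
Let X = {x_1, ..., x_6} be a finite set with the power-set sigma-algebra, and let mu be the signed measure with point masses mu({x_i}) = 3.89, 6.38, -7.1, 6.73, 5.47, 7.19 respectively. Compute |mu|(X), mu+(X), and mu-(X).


Step 1: Every measurable set is a union of atoms (the cells / points), so a Hahn decomposition is
  obtained by grouping atoms by sign: P = union of atoms with mu > 0, N = union of the remaining atoms.
  Atoms in P (indices): 1, 2, 4, 5, 6;  atoms in N (indices): 3
  Positive values: 3.89, 6.38, 6.73, 5.47, 7.19
  Negative values: -7.1
Step 2: mu+(X) = mu(P) = sum of positive atom values = 29.66
Step 3: mu-(X) = -mu(N) = sum of |negative atom values| = 7.1
Step 4: |mu|(X) = mu+(X) + mu-(X) = 29.66 + 7.1 = 36.76


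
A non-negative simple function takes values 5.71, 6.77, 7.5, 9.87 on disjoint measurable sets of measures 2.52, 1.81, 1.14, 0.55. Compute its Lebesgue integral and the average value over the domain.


Step 1: Integral = sum(value_i * measure_i)
= 5.71*2.52 + 6.77*1.81 + 7.5*1.14 + 9.87*0.55
= 14.3892 + 12.2537 + 8.55 + 5.4285
= 40.6214
Step 2: Total measure of domain = 2.52 + 1.81 + 1.14 + 0.55 = 6.02
Step 3: Average value = 40.6214 / 6.02 = 6.747741


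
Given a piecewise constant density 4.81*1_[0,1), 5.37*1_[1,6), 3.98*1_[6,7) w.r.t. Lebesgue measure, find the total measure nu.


Integrate each piece of the Radon-Nikodym derivative:
Step 1: integral_0^1 4.81 dx = 4.81*(1-0) = 4.81*1 = 4.81
Step 2: integral_1^6 5.37 dx = 5.37*(6-1) = 5.37*5 = 26.85
Step 3: integral_6^7 3.98 dx = 3.98*(7-6) = 3.98*1 = 3.98
Total: 4.81 + 26.85 + 3.98 = 35.64


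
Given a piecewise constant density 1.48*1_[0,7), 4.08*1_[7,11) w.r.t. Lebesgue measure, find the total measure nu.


Integrate each piece of the Radon-Nikodym derivative:
Step 1: integral_0^7 1.48 dx = 1.48*(7-0) = 1.48*7 = 10.36
Step 2: integral_7^11 4.08 dx = 4.08*(11-7) = 4.08*4 = 16.32
Total: 10.36 + 16.32 = 26.68


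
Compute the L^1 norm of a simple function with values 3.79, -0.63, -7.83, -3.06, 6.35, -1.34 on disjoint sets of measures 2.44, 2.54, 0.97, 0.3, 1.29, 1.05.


Step 1: Compute |f_i|^1 for each value:
  |3.79|^1 = 3.79
  |-0.63|^1 = 0.63
  |-7.83|^1 = 7.83
  |-3.06|^1 = 3.06
  |6.35|^1 = 6.35
  |-1.34|^1 = 1.34
Step 2: Multiply by measures and sum:
  3.79 * 2.44 = 9.2476
  0.63 * 2.54 = 1.6002
  7.83 * 0.97 = 7.5951
  3.06 * 0.3 = 0.918
  6.35 * 1.29 = 8.1915
  1.34 * 1.05 = 1.407
Sum = 9.2476 + 1.6002 + 7.5951 + 0.918 + 8.1915 + 1.407 = 28.9594
Step 3: Take the p-th root:
||f||_1 = (28.9594)^(1/1) = 28.9594


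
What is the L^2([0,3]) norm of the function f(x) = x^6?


Step 1: ||f||_2 = (integral_0^3 |x^6|^2 dx)^(1/2)
     = (integral_0^3 x^12 dx)^(1/2)
Step 2: integral_0^3 x^12 dx = [x^13/(13)] from 0 to 3 = 3^13/13
     = 1594323/13 = 122640.230769
Step 3: ||f||_2 = (122640.230769)^(1/2) = 350.200272


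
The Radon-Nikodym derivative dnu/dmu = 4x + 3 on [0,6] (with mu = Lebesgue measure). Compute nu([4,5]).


nu(A) = integral_A (dnu/dmu) dmu = integral_4^5 (4x + 3) dx
Step 1: Antiderivative F(x) = (4/2)x^2 + 3x
Step 2: F(5) = (4/2)*5^2 + 3*5 = 50 + 15 = 65
Step 3: F(4) = (4/2)*4^2 + 3*4 = 32 + 12 = 44
Step 4: nu([4,5]) = F(5) - F(4) = 65 - 44 = 21


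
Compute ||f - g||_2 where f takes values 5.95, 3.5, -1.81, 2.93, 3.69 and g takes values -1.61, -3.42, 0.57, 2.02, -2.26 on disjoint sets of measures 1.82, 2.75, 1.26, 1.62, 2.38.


Step 1: Compute differences f_i - g_i:
  5.95 - -1.61 = 7.56
  3.5 - -3.42 = 6.92
  -1.81 - 0.57 = -2.38
  2.93 - 2.02 = 0.91
  3.69 - -2.26 = 5.95
Step 2: Compute |diff|^2 * measure for each set:
  |7.56|^2 * 1.82 = 57.1536 * 1.82 = 104.019552
  |6.92|^2 * 2.75 = 47.8864 * 2.75 = 131.6876
  |-2.38|^2 * 1.26 = 5.6644 * 1.26 = 7.137144
  |0.91|^2 * 1.62 = 0.8281 * 1.62 = 1.341522
  |5.95|^2 * 2.38 = 35.4025 * 2.38 = 84.25795
Step 3: Sum = 328.443768
Step 4: ||f-g||_2 = (328.443768)^(1/2) = 18.123018


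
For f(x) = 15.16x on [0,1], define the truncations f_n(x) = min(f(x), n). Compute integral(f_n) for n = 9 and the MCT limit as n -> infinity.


f(x) = 15.16x on [0,1]; f_n(x) = min(15.16x, n). At n = 9:
Step 1: f(x) reaches 9 at x = 9/15.16 = 0.593668
Step 2: integral(f_9) = integral(15.16x, 0, 0.593668) + integral(9, 0.593668, 1)
       = 15.16*0.593668^2/2 + 9*(1 - 0.593668)
       = 2.671504 + 3.656992
       = 6.328496
Step 3: As n -> infinity, f_n increases to f, so by MCT integral(f_n) -> integral(f) = 15.16/2 = 7.58.
Convergence: integral(f_9) = 6.328496 -> 7.58 as n -> infinity


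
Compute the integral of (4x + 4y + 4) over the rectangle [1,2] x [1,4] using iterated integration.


By Fubini, integrate in x first, then y.
Step 1: Fix y, integrate over x in [1,2]:
  integral(4x + 4y + 4, x=1..2)
  = 4*(2^2 - 1^2)/2 + (4y + 4)*(2 - 1)
  = 6 + (4y + 4)*1
  = 6 + 4y + 4
  = 10 + 4y
Step 2: Integrate over y in [1,4]:
  integral(10 + 4y, y=1..4)
  = 10*3 + 4*(4^2 - 1^2)/2
  = 30 + 30
  = 60


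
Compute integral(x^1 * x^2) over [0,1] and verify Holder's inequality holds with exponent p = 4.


Step 1: Exact integral of f*g = integral(x^3, 0, 1) = 1/4
     = 0.25
Step 2: Holder bound with p=4, q=1.333333:
  ||f||_p = (integral x^4 dx)^(1/4) = (1/5)^(1/4) = 0.66874
  ||g||_q = (integral x^2.666667 dx)^(1/1.333333) = (1/3.666667)^(1/1.333333) = 0.377395
Step 3: Holder bound = ||f||_p * ||g||_q = 0.66874 * 0.377395 = 0.252379
Verification: 0.25 <= 0.252379 (Holder holds)


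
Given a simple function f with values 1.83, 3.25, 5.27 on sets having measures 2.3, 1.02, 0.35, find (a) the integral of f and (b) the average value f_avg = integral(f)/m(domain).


Step 1: Integral = sum(value_i * measure_i)
= 1.83*2.3 + 3.25*1.02 + 5.27*0.35
= 4.209 + 3.315 + 1.8445
= 9.3685
Step 2: Total measure of domain = 2.3 + 1.02 + 0.35 = 3.67
Step 3: Average value = 9.3685 / 3.67 = 2.552725


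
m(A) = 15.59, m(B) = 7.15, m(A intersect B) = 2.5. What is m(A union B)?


By inclusion-exclusion: m(A u B) = m(A) + m(B) - m(A n B)
= 15.59 + 7.15 - 2.5
= 20.24


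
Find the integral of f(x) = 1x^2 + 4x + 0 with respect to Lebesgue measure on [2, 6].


The Lebesgue integral of a Riemann-integrable function agrees with the Riemann integral.
Antiderivative F(x) = (1/3)x^3 + (4/2)x^2 + 0x
F(6) = (1/3)*6^3 + (4/2)*6^2 + 0*6
     = (1/3)*216 + (4/2)*36 + 0*6
     = 72 + 72 + 0
     = 144
F(2) = 10.666667
Integral = F(6) - F(2) = 144 - 10.666667 = 133.333333


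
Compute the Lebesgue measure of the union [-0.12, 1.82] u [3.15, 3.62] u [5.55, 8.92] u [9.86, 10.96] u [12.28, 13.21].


For pairwise disjoint intervals, m(union) = sum of lengths.
= (1.82 - -0.12) + (3.62 - 3.15) + (8.92 - 5.55) + (10.96 - 9.86) + (13.21 - 12.28)
= 1.94 + 0.47 + 3.37 + 1.1 + 0.93
= 7.81


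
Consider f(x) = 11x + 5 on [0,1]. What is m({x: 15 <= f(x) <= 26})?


f^(-1)([15, 26]) = {x : 15 <= 11x + 5 <= 26}
Solving: (15 - 5)/11 <= x <= (26 - 5)/11
= [0.909091, 1.909091]
Intersecting with [0,1]: [0.909091, 1]
Measure = 1 - 0.909091 = 0.090909


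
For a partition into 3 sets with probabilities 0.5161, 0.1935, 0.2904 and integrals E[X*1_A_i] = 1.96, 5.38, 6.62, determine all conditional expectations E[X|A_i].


For each cell A_i: E[X|A_i] = E[X*1_A_i] / P(A_i)
Step 1: E[X|A_1] = 1.96 / 0.5161 = 3.797714
Step 2: E[X|A_2] = 5.38 / 0.1935 = 27.803618
Step 3: E[X|A_3] = 6.62 / 0.2904 = 22.796143
Verification: E[X] = sum E[X*1_A_i] = 1.96 + 5.38 + 6.62 = 13.96


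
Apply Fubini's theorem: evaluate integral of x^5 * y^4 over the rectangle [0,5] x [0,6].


By Fubini's theorem, the double integral factors as a product of single integrals:
Step 1: integral_0^5 x^5 dx = [x^6/6] from 0 to 5
     = 5^6/6 = 2604.166667
Step 2: integral_0^6 y^4 dy = [y^5/5] from 0 to 6
     = 6^5/5 = 1555.2
Step 3: Double integral = 2604.166667 * 1555.2 = 4.050000e+06


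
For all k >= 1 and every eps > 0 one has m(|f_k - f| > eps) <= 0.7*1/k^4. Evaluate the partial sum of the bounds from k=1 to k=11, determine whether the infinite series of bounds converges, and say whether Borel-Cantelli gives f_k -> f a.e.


Step 1: List the terms 0.7*1/k^4 for k = 1 to 11:
  k=1: 0.7
  k=2: 0.04375
  k=3: 0.008642
  k=4: 0.002734
  k=5: 0.00112
  k=6: 5.401235e-04
  k=7: 2.915452e-04
  k=8: 1.708984e-04
  k=9: 1.066911e-04
  k=10: 7.000000e-05
  k=11: 4.781094e-05
Step 2: Partial sum = 0.7 + 0.04375 + 0.008642 + 0.002734 + 0.00112 + 5.401235e-04 + 2.915452e-04 + 1.708984e-04 + 1.066911e-04 + 7.000000e-05 + 4.781094e-05
     = 0.757473
Step 3: The full series sum_(k>=1) 0.7*1/k^4 converges (p-series with p = 4 > 1; a constant multiple of a convergent series converges).
Step 4: Fix eps > 0. Since sum_k m(|f_k - f| > eps) < infinity, the Borel-Cantelli lemma gives
        m(limsup_k {|f_k - f| > eps}) = 0, i.e. for a.e. x, |f_k(x) - f(x)| <= eps for all large k.
        Applying this with eps = 1/j for j = 1, 2, ... and intersecting the countably many full-measure sets,
        for a.e. x we get limsup_k |f_k(x) - f(x)| <= 1/j for every j, hence f_k -> f almost everywhere.
Conclusion: series converges; Borel-Cantelli yields f_k -> f a.e.


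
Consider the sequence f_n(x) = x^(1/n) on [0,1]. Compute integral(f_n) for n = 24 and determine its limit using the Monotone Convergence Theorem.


At n = 24: f_24(x) = x^(1/24).
Step 1: integral(x^(1/24), 0, 1) = [x^(1/24+1) / (1/24+1)] from 0 to 1
     = 1 / (1/24 + 1) = 1 / ((24+1)/24) = 24/(24+1)
     = 24/25 = 0.96
Step 2: As n -> infinity, f_n(x) = x^(1/n) -> 1 for x in (0,1], and f_n is increasing in n.
By MCT, lim_n integral(f_n) = integral(lim_n f_n) = integral(1, 0, 1) = 1.
Step 3: Verify convergence: 24/25 = 0.96 -> 1


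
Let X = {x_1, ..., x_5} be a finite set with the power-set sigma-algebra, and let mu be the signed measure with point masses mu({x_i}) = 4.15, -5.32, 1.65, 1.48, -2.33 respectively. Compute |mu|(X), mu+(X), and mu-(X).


Step 1: Every measurable set is a union of atoms (the cells / points), so a Hahn decomposition is
  obtained by grouping atoms by sign: P = union of atoms with mu > 0, N = union of the remaining atoms.
  Atoms in P (indices): 1, 3, 4;  atoms in N (indices): 2, 5
  Positive values: 4.15, 1.65, 1.48
  Negative values: -5.32, -2.33
Step 2: mu+(X) = mu(P) = sum of positive atom values = 7.28
Step 3: mu-(X) = -mu(N) = sum of |negative atom values| = 7.65
Step 4: |mu|(X) = mu+(X) + mu-(X) = 7.28 + 7.65 = 14.93


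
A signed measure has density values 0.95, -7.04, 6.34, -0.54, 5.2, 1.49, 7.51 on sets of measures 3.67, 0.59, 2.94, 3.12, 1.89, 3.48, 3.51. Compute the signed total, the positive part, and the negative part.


Step 1: Compute signed measure on each set:
  Set 1: 0.95 * 3.67 = 3.4865
  Set 2: -7.04 * 0.59 = -4.1536
  Set 3: 6.34 * 2.94 = 18.6396
  Set 4: -0.54 * 3.12 = -1.6848
  Set 5: 5.2 * 1.89 = 9.828
  Set 6: 1.49 * 3.48 = 5.1852
  Set 7: 7.51 * 3.51 = 26.3601
Step 2: Total signed measure = (3.4865) + (-4.1536) + (18.6396) + (-1.6848) + (9.828) + (5.1852) + (26.3601)
     = 57.661
Step 3: Positive part mu+(X) = sum of positive contributions = 63.4994
Step 4: Negative part mu-(X) = |sum of negative contributions| = 5.8384


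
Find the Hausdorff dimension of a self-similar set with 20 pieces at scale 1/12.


For a self-similar set with N copies scaled by 1/r:
dim_H = log(N)/log(r) = log(20)/log(12)
= 2.995732/2.484907
= 1.205571


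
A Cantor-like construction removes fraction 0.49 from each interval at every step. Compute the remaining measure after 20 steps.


Step 1: At each step, fraction remaining = 1 - 0.49 = 0.51
Step 2: After 20 steps, measure = (0.51)^20
Result = 1.417110e-06


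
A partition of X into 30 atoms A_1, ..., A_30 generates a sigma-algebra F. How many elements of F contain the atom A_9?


Each element of F is a union of some subset S of the 30 atoms.
The element contains A_9 iff A_9 is in S.
So we count subsets S of {A_1,...,A_30} with A_9 in S: choose freely among the other 29 atoms.
Count = 2^(30-1) = 2^29 = 536870912.


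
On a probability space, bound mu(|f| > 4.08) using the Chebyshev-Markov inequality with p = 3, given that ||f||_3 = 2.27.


Chebyshev/Markov inequality: mu(|f| > eps) <= (||f||_p / eps)^p
Step 1: ||f||_3 / eps = 2.27 / 4.08 = 0.556373
Step 2: Raise to power p = 3:
  (0.556373)^3 = 0.172225
Step 3: Therefore mu(|f| > 4.08) <= 0.172225


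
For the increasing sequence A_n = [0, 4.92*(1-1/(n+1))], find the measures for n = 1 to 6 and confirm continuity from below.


By continuity of measure from below: if A_n increases to A, then m(A_n) -> m(A).
Here A = [0, 4.92], so m(A) = 4.92
Step 1: a_1 = 4.92*(1 - 1/2) = 2.46, m(A_1) = 2.46
Step 2: a_2 = 4.92*(1 - 1/3) = 3.28, m(A_2) = 3.28
Step 3: a_3 = 4.92*(1 - 1/4) = 3.69, m(A_3) = 3.69
Step 4: a_4 = 4.92*(1 - 1/5) = 3.936, m(A_4) = 3.936
Step 5: a_5 = 4.92*(1 - 1/6) = 4.1, m(A_5) = 4.1
Step 6: a_6 = 4.92*(1 - 1/7) = 4.2171, m(A_6) = 4.2171
Limit: m(A_n) -> m([0,4.92]) = 4.92


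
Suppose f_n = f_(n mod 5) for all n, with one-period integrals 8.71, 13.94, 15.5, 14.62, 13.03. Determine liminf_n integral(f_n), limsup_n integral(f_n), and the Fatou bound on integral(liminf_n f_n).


The sequence (integral(f_n)) is periodic with period 5, repeating the values 8.71, 13.94, 15.5, 14.62, 13.03 indefinitely.
Step 1: For a periodic sequence, every tail (a_m, a_(m+1), ...) contains all 5 period values infinitely often.
Step 2: Hence inf of every tail = min of the period values = min(8.71, 13.94, 15.5, 14.62, 13.03) = 8.71.
        liminf_n integral(f_n) = sup over m of (inf of tail from m) = 8.71.
Step 3: Similarly sup of every tail = max of the period values = 15.5.
        limsup_n integral(f_n) = 15.5.
Step 4: Fatou's lemma: integral(liminf_n f_n) <= liminf_n integral(f_n) = 8.71.
        So the integral of the pointwise liminf is at most 8.71.


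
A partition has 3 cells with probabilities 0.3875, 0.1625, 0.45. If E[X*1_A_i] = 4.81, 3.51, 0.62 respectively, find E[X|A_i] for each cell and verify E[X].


For each cell A_i: E[X|A_i] = E[X*1_A_i] / P(A_i)
Step 1: E[X|A_1] = 4.81 / 0.3875 = 12.412903
Step 2: E[X|A_2] = 3.51 / 0.1625 = 21.6
Step 3: E[X|A_3] = 0.62 / 0.45 = 1.377778
Verification: E[X] = sum E[X*1_A_i] = 4.81 + 3.51 + 0.62 = 8.94


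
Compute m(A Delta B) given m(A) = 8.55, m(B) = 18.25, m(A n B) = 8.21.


m(A Delta B) = m(A) + m(B) - 2*m(A n B)
= 8.55 + 18.25 - 2*8.21
= 8.55 + 18.25 - 16.42
= 10.38


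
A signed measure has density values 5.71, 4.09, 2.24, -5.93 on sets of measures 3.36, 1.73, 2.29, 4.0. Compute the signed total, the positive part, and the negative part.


Step 1: Compute signed measure on each set:
  Set 1: 5.71 * 3.36 = 19.1856
  Set 2: 4.09 * 1.73 = 7.0757
  Set 3: 2.24 * 2.29 = 5.1296
  Set 4: -5.93 * 4.0 = -23.72
Step 2: Total signed measure = (19.1856) + (7.0757) + (5.1296) + (-23.72)
     = 7.6709
Step 3: Positive part mu+(X) = sum of positive contributions = 31.3909
Step 4: Negative part mu-(X) = |sum of negative contributions| = 23.72


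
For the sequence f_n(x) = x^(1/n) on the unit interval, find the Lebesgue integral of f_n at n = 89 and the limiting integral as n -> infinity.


At n = 89: f_89(x) = x^(1/89).
Step 1: integral(x^(1/89), 0, 1) = [x^(1/89+1) / (1/89+1)] from 0 to 1
     = 1 / (1/89 + 1) = 1 / ((89+1)/89) = 89/(89+1)
     = 89/90 = 0.988889
Step 2: As n -> infinity, f_n(x) = x^(1/n) -> 1 for x in (0,1], and f_n is increasing in n.
By MCT, lim_n integral(f_n) = integral(lim_n f_n) = integral(1, 0, 1) = 1.
Step 3: Verify convergence: 89/90 = 0.988889 -> 1


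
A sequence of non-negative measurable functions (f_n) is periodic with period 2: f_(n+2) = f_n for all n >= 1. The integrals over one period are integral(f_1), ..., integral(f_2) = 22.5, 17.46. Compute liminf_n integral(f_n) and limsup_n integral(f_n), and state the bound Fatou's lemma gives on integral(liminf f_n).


The sequence (integral(f_n)) is periodic with period 2, repeating the values 22.5, 17.46 indefinitely.
Step 1: For a periodic sequence, every tail (a_m, a_(m+1), ...) contains all 2 period values infinitely often.
Step 2: Hence inf of every tail = min of the period values = min(22.5, 17.46) = 17.46.
        liminf_n integral(f_n) = sup over m of (inf of tail from m) = 17.46.
Step 3: Similarly sup of every tail = max of the period values = 22.5.
        limsup_n integral(f_n) = 22.5.
Step 4: Fatou's lemma: integral(liminf_n f_n) <= liminf_n integral(f_n) = 17.46.
        So the integral of the pointwise liminf is at most 17.46.


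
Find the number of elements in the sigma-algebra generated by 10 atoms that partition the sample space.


Each element of the sigma-algebra is a union of some subset of the 10 atoms.
The number of such subsets is 2^10 = 1024.


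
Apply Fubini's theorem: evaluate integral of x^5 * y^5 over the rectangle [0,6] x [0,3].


By Fubini's theorem, the double integral factors as a product of single integrals:
Step 1: integral_0^6 x^5 dx = [x^6/6] from 0 to 6
     = 6^6/6 = 7776
Step 2: integral_0^3 y^5 dy = [y^6/6] from 0 to 3
     = 3^6/6 = 121.5
Step 3: Double integral = 7776 * 121.5 = 944784


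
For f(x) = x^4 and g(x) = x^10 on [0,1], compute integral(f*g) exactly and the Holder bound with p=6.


Step 1: Exact integral of f*g = integral(x^14, 0, 1) = 1/15
     = 0.066667
Step 2: Holder bound with p=6, q=1.2:
  ||f||_p = (integral x^24 dx)^(1/6) = (1/25)^(1/6) = 0.584804
  ||g||_q = (integral x^12 dx)^(1/1.2) = (1/13)^(1/1.2) = 0.117954
Step 3: Holder bound = ||f||_p * ||g||_q = 0.584804 * 0.117954 = 0.06898
Verification: 0.066667 <= 0.06898 (Holder holds)


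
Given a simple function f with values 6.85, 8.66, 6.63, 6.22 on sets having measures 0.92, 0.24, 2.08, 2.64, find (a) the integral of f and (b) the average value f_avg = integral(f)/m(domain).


Step 1: Integral = sum(value_i * measure_i)
= 6.85*0.92 + 8.66*0.24 + 6.63*2.08 + 6.22*2.64
= 6.302 + 2.0784 + 13.7904 + 16.4208
= 38.5916
Step 2: Total measure of domain = 0.92 + 0.24 + 2.08 + 2.64 = 5.88
Step 3: Average value = 38.5916 / 5.88 = 6.563197


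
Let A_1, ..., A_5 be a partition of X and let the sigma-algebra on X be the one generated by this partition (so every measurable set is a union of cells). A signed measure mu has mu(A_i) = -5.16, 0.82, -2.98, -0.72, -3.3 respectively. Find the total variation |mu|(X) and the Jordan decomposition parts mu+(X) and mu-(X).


Step 1: Every measurable set is a union of atoms (the cells / points), so a Hahn decomposition is
  obtained by grouping atoms by sign: P = union of atoms with mu > 0, N = union of the remaining atoms.
  Atoms in P (indices): 2;  atoms in N (indices): 1, 3, 4, 5
  Positive values: 0.82
  Negative values: -5.16, -2.98, -0.72, -3.3
Step 2: mu+(X) = mu(P) = sum of positive atom values = 0.82
Step 3: mu-(X) = -mu(N) = sum of |negative atom values| = 12.16
Step 4: |mu|(X) = mu+(X) + mu-(X) = 0.82 + 12.16 = 12.98


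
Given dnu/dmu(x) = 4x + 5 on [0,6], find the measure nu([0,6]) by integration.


nu(A) = integral_A (dnu/dmu) dmu = integral_0^6 (4x + 5) dx
Step 1: Antiderivative F(x) = (4/2)x^2 + 5x
Step 2: F(6) = (4/2)*6^2 + 5*6 = 72 + 30 = 102
Step 3: F(0) = (4/2)*0^2 + 5*0 = 0.0 + 0 = 0.0
Step 4: nu([0,6]) = F(6) - F(0) = 102 - 0.0 = 102


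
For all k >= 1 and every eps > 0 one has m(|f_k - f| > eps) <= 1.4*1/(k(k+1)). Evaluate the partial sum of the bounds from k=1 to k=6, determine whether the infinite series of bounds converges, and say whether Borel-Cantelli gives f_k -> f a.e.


Step 1: List the terms 1.4*1/(k(k+1)) for k = 1 to 6:
  k=1: 0.7
  k=2: 0.233333
  k=3: 0.116667
  k=4: 0.07
  k=5: 0.046667
  k=6: 0.033333
Step 2: Partial sum = 0.7 + 0.233333 + 0.116667 + 0.07 + 0.046667 + 0.033333
     = 1.2
Step 3: The full series sum_(k>=1) 1.4*1/(k(k+1)) converges (telescoping series sum 1/(k(k+1)) = 1; a constant multiple of a convergent series converges).
Step 4: Fix eps > 0. Since sum_k m(|f_k - f| > eps) < infinity, the Borel-Cantelli lemma gives
        m(limsup_k {|f_k - f| > eps}) = 0, i.e. for a.e. x, |f_k(x) - f(x)| <= eps for all large k.
        Applying this with eps = 1/j for j = 1, 2, ... and intersecting the countably many full-measure sets,
        for a.e. x we get limsup_k |f_k(x) - f(x)| <= 1/j for every j, hence f_k -> f almost everywhere.
Conclusion: series converges; Borel-Cantelli yields f_k -> f a.e.


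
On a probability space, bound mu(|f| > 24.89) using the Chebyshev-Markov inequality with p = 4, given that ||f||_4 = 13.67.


Chebyshev/Markov inequality: mu(|f| > eps) <= (||f||_p / eps)^p
Step 1: ||f||_4 / eps = 13.67 / 24.89 = 0.549217
Step 2: Raise to power p = 4:
  (0.549217)^4 = 0.090986
Step 3: Therefore mu(|f| > 24.89) <= 0.090986


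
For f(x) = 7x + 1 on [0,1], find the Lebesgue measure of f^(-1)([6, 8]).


f^(-1)([6, 8]) = {x : 6 <= 7x + 1 <= 8}
Solving: (6 - 1)/7 <= x <= (8 - 1)/7
= [0.714286, 1]
Intersecting with [0,1]: [0.714286, 1]
Measure = 1 - 0.714286 = 0.285714


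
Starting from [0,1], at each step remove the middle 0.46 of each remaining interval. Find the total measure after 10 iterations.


Step 1: At each step, fraction remaining = 1 - 0.46 = 0.54
Step 2: After 10 steps, measure = (0.54)^10
Result = 0.002108


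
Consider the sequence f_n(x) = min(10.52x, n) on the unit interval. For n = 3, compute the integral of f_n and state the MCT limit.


f(x) = 10.52x on [0,1]; f_n(x) = min(10.52x, n). At n = 3:
Step 1: f(x) reaches 3 at x = 3/10.52 = 0.285171
Step 2: integral(f_3) = integral(10.52x, 0, 0.285171) + integral(3, 0.285171, 1)
       = 10.52*0.285171^2/2 + 3*(1 - 0.285171)
       = 0.427757 + 2.144487
       = 2.572243
Step 3: As n -> infinity, f_n increases to f, so by MCT integral(f_n) -> integral(f) = 10.52/2 = 5.26.
Convergence: integral(f_3) = 2.572243 -> 5.26 as n -> infinity


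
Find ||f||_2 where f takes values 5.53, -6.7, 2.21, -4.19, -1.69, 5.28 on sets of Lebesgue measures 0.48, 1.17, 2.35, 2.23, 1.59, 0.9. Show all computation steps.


Step 1: Compute |f_i|^2 for each value:
  |5.53|^2 = 30.5809
  |-6.7|^2 = 44.89
  |2.21|^2 = 4.8841
  |-4.19|^2 = 17.5561
  |-1.69|^2 = 2.8561
  |5.28|^2 = 27.8784
Step 2: Multiply by measures and sum:
  30.5809 * 0.48 = 14.678832
  44.89 * 1.17 = 52.5213
  4.8841 * 2.35 = 11.477635
  17.5561 * 2.23 = 39.150103
  2.8561 * 1.59 = 4.541199
  27.8784 * 0.9 = 25.09056
Sum = 14.678832 + 52.5213 + 11.477635 + 39.150103 + 4.541199 + 25.09056 = 147.459629
Step 3: Take the p-th root:
||f||_2 = (147.459629)^(1/2) = 12.143296


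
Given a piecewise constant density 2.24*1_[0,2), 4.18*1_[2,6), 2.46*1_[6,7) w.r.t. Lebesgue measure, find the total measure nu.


Integrate each piece of the Radon-Nikodym derivative:
Step 1: integral_0^2 2.24 dx = 2.24*(2-0) = 2.24*2 = 4.48
Step 2: integral_2^6 4.18 dx = 4.18*(6-2) = 4.18*4 = 16.72
Step 3: integral_6^7 2.46 dx = 2.46*(7-6) = 2.46*1 = 2.46
Total: 4.48 + 16.72 + 2.46 = 23.66


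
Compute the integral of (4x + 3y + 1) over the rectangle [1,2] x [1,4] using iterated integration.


By Fubini, integrate in x first, then y.
Step 1: Fix y, integrate over x in [1,2]:
  integral(4x + 3y + 1, x=1..2)
  = 4*(2^2 - 1^2)/2 + (3y + 1)*(2 - 1)
  = 6 + (3y + 1)*1
  = 6 + 3y + 1
  = 7 + 3y
Step 2: Integrate over y in [1,4]:
  integral(7 + 3y, y=1..4)
  = 7*3 + 3*(4^2 - 1^2)/2
  = 21 + 22.5
  = 43.5


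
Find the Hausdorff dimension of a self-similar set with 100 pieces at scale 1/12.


For a self-similar set with N copies scaled by 1/r:
dim_H = log(N)/log(r) = log(100)/log(12)
= 4.60517/2.484907
= 1.853257


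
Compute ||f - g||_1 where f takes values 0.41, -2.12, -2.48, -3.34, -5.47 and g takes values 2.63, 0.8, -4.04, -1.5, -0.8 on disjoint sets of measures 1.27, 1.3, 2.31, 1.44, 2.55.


Step 1: Compute differences f_i - g_i:
  0.41 - 2.63 = -2.22
  -2.12 - 0.8 = -2.92
  -2.48 - -4.04 = 1.56
  -3.34 - -1.5 = -1.84
  -5.47 - -0.8 = -4.67
Step 2: Compute |diff|^1 * measure for each set:
  |-2.22|^1 * 1.27 = 2.22 * 1.27 = 2.8194
  |-2.92|^1 * 1.3 = 2.92 * 1.3 = 3.796
  |1.56|^1 * 2.31 = 1.56 * 2.31 = 3.6036
  |-1.84|^1 * 1.44 = 1.84 * 1.44 = 2.6496
  |-4.67|^1 * 2.55 = 4.67 * 2.55 = 11.9085
Step 3: Sum = 24.7771
Step 4: ||f-g||_1 = (24.7771)^(1/1) = 24.7771
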